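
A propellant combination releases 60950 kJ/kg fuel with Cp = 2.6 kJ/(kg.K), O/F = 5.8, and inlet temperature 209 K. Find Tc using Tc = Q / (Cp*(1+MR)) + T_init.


Tc = 60950 / (2.6 * (1 + 5.8)) + 209 = 3656 K

3656 K


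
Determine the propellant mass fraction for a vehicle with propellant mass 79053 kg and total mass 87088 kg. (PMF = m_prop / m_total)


PMF = 79053 / 87088 = 0.908

0.908


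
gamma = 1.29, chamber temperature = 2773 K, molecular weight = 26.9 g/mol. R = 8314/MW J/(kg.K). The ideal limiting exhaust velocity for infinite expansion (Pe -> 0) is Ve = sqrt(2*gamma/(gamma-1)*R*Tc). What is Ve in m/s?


R = 8314 / 26.9 = 309.07 J/(kg.K)
Ve = sqrt(2 * 1.29 / (1.29 - 1) * 309.07 * 2773) = 2761 m/s

2761 m/s


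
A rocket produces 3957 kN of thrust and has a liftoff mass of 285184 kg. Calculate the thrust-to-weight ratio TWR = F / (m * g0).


TWR = 3957000 / (285184 * 9.81) = 1.41

1.41


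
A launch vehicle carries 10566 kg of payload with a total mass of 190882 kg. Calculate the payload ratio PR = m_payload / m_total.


PR = 10566 / 190882 = 0.0554

0.0554


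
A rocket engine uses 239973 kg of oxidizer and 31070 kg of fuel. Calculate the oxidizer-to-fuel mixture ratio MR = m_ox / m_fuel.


MR = 239973 / 31070 = 7.72

7.72


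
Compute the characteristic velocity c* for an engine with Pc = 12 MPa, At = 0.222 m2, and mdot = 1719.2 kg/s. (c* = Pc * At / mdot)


c* = 12e6 * 0.222 / 1719.2 = 1550 m/s

1550 m/s


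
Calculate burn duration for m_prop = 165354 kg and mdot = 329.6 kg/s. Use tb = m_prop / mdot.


tb = 165354 / 329.6 = 501.7 s

501.7 s


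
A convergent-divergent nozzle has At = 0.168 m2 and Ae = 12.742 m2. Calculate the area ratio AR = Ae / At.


AR = 12.742 / 0.168 = 75.8

75.8


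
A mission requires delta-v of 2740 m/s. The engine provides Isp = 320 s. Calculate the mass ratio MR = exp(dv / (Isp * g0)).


Ve = 320 * 9.81 = 3139.2 m/s
MR = exp(2740 / 3139.2) = 2.394

2.394


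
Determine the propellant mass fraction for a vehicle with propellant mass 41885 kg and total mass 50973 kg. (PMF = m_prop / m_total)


PMF = 41885 / 50973 = 0.822

0.822


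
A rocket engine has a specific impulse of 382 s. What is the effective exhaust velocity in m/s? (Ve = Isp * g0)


Ve = Isp * g0 = 382 * 9.81 = 3747.4 m/s

3747.4 m/s


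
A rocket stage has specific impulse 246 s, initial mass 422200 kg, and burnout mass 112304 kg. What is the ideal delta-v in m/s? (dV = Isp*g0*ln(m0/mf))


Ve = 246 * 9.81 = 2413.26 m/s
dV = 2413.26 * ln(422200/112304) = 3196 m/s

3196 m/s


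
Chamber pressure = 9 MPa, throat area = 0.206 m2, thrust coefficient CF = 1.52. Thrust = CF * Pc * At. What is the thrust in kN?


F = 1.52 * 9e6 * 0.206 = 2.8181e+06 N = 2818.1 kN

2818.1 kN


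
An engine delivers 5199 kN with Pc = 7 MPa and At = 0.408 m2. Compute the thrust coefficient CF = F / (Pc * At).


CF = 5199000 / (7e6 * 0.408) = 1.82

1.82


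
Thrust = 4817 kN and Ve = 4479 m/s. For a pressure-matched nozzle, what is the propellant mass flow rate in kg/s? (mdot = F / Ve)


mdot = F / Ve = 4817000 / 4479 = 1075.5 kg/s

1075.5 kg/s


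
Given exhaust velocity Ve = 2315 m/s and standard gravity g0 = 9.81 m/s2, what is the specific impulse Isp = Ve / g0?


Isp = Ve / g0 = 2315 / 9.81 = 236.0 s

236.0 s


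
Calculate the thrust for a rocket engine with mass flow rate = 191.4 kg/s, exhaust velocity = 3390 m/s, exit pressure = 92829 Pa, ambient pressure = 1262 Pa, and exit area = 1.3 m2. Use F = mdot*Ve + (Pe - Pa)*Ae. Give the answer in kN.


F = 191.4 * 3390 + (92829 - 1262) * 1.3 = 767883.0 N = 767.9 kN

767.9 kN


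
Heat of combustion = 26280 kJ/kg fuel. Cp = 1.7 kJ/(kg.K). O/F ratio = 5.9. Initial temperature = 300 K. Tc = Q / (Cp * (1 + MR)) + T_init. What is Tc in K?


Tc = 26280 / (1.7 * (1 + 5.9)) + 300 = 2540 K

2540 K


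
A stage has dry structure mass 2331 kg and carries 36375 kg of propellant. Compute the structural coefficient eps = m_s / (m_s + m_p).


eps = 2331 / (2331 + 36375) = 0.0602

0.0602


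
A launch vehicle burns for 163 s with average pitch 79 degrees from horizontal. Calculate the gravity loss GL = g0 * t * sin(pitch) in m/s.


GL = 9.81 * 163 * sin(79 deg) = 1570 m/s

1570 m/s


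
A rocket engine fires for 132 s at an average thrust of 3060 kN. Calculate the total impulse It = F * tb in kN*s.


It = 3060 * 132 = 403920 kN*s

403920 kN*s


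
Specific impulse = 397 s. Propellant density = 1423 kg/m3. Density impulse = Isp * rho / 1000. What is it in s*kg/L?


rho*Isp = 397 * 1423 / 1000 = 565 s*kg/L

565 s*kg/L


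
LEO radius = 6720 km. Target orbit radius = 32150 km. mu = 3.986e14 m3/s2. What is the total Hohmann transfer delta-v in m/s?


V1 = sqrt(mu/r1) = 7701.65 m/s
dV1 = V1*(sqrt(2*r2/(r1+r2)) - 1) = 2203.98 m/s
V2 = sqrt(mu/r2) = 3521.1 m/s
dV2 = V2*(1 - sqrt(2*r1/(r1+r2))) = 1450.62 m/s
Total dV = 3655 m/s

3655 m/s


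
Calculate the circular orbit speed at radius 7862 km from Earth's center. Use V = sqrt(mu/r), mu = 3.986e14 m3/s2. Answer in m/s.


V = sqrt(3.986e14 / 7862000) = 7120 m/s

7120 m/s


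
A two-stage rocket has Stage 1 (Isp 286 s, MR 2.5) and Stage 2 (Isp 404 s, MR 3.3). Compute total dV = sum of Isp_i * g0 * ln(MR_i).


dV1 = 286 * 9.81 * ln(2.5) = 2570.8 m/s
dV2 = 404 * 9.81 * ln(3.3) = 4731.8 m/s
Total dV = 2570.8 + 4731.8 = 7302.6 m/s ~ 7303 m/s

7303 m/s


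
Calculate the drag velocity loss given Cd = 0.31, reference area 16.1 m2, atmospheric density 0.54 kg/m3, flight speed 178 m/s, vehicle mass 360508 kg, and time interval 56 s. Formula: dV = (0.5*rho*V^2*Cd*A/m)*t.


D = 0.5 * 0.54 * 178^2 * 0.31 * 16.1 = 42696.41 N
a = 42696.41 / 360508 = 0.1184 m/s2
dV = 0.1184 * 56 = 6.6 m/s

6.6 m/s


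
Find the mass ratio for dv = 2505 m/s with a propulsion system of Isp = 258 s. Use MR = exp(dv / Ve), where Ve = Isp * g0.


Ve = 258 * 9.81 = 2530.98 m/s
MR = exp(2505 / 2530.98) = 2.691

2.691


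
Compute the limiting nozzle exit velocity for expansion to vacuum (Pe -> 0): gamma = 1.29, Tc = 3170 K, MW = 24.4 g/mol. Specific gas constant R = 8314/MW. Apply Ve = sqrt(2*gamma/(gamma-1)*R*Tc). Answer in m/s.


R = 8314 / 24.4 = 340.74 J/(kg.K)
Ve = sqrt(2 * 1.29 / (1.29 - 1) * 340.74 * 3170) = 3100 m/s

3100 m/s


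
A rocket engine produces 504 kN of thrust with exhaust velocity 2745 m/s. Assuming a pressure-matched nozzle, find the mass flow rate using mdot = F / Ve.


mdot = F / Ve = 504000 / 2745 = 183.6 kg/s

183.6 kg/s


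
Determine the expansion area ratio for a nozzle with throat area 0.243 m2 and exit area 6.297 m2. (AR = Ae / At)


AR = 6.297 / 0.243 = 25.9

25.9


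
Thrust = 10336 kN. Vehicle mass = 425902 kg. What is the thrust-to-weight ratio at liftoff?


TWR = 10336000 / (425902 * 9.81) = 2.47

2.47


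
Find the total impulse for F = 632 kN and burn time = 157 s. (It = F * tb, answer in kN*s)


It = 632 * 157 = 99224 kN*s

99224 kN*s


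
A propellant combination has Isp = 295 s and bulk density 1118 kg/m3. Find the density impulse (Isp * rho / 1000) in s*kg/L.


rho*Isp = 295 * 1118 / 1000 = 330 s*kg/L

330 s*kg/L


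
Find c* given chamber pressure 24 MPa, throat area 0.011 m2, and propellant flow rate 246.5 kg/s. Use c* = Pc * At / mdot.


c* = 24e6 * 0.011 / 246.5 = 1071 m/s

1071 m/s


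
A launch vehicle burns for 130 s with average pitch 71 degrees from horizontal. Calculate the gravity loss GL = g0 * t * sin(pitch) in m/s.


GL = 9.81 * 130 * sin(71 deg) = 1206 m/s

1206 m/s


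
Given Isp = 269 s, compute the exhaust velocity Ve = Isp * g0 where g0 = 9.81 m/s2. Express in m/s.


Ve = Isp * g0 = 269 * 9.81 = 2638.9 m/s

2638.9 m/s


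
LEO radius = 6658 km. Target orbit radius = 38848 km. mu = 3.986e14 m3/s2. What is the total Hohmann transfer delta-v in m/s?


V1 = sqrt(mu/r1) = 7737.43 m/s
dV1 = V1*(sqrt(2*r2/(r1+r2)) - 1) = 2372.82 m/s
V2 = sqrt(mu/r2) = 3203.2 m/s
dV2 = V2*(1 - sqrt(2*r1/(r1+r2))) = 1470.45 m/s
Total dV = 3843 m/s

3843 m/s


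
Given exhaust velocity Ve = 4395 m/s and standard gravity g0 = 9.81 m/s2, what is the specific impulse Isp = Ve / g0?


Isp = Ve / g0 = 4395 / 9.81 = 448.0 s

448.0 s


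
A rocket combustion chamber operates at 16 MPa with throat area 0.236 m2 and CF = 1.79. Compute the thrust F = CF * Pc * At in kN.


F = 1.79 * 16e6 * 0.236 = 6.7590e+06 N = 6759.0 kN

6759.0 kN


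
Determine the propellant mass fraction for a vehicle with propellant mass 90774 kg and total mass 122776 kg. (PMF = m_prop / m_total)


PMF = 90774 / 122776 = 0.739

0.739


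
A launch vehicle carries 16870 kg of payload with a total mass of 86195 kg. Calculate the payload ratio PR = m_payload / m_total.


PR = 16870 / 86195 = 0.1957

0.1957


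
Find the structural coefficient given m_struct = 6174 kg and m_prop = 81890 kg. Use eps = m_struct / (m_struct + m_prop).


eps = 6174 / (6174 + 81890) = 0.0701

0.0701


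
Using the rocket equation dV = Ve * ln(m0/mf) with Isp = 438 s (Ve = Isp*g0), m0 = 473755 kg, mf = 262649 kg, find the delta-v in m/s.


Ve = 438 * 9.81 = 4296.78 m/s
dV = 4296.78 * ln(473755/262649) = 2535 m/s

2535 m/s


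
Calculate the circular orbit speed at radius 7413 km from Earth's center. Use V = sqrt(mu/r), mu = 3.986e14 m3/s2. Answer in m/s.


V = sqrt(3.986e14 / 7413000) = 7333 m/s

7333 m/s


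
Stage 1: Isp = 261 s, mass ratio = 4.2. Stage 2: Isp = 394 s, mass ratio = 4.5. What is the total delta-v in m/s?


dV1 = 261 * 9.81 * ln(4.2) = 3674.4 m/s
dV2 = 394 * 9.81 * ln(4.5) = 5813.5 m/s
Total dV = 3674.4 + 5813.5 = 9487.9 m/s ~ 9488 m/s

9488 m/s


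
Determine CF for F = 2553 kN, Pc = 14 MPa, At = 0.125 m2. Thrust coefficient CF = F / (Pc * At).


CF = 2553000 / (14e6 * 0.125) = 1.46

1.46


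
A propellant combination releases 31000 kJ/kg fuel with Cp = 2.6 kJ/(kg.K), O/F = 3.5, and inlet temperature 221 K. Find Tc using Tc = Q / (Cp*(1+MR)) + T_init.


Tc = 31000 / (2.6 * (1 + 3.5)) + 221 = 2871 K

2871 K


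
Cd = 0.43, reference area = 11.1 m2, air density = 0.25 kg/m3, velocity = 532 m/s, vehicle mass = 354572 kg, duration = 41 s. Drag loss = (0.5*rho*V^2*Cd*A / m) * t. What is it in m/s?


D = 0.5 * 0.25 * 532^2 * 0.43 * 11.1 = 168859.19 N
a = 168859.19 / 354572 = 0.4762 m/s2
dV = 0.4762 * 41 = 19.5 m/s

19.5 m/s


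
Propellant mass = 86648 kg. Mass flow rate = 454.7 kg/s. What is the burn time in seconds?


tb = 86648 / 454.7 = 190.6 s

190.6 s


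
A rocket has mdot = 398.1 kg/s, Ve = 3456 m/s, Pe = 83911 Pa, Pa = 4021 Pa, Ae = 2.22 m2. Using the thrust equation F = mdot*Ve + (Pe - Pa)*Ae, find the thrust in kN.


F = 398.1 * 3456 + (83911 - 4021) * 2.22 = 1.5532e+06 N = 1553.2 kN

1553.2 kN


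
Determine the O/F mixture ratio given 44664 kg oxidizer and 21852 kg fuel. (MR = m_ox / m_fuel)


MR = 44664 / 21852 = 2.04

2.04


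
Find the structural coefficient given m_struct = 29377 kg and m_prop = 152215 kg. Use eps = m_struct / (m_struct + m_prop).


eps = 29377 / (29377 + 152215) = 0.1618

0.1618


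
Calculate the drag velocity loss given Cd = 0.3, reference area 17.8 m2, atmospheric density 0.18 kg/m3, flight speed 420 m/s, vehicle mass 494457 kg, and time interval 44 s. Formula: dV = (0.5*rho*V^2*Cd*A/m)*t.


D = 0.5 * 0.18 * 420^2 * 0.3 * 17.8 = 84777.84 N
a = 84777.84 / 494457 = 0.1715 m/s2
dV = 0.1715 * 44 = 7.5 m/s

7.5 m/s


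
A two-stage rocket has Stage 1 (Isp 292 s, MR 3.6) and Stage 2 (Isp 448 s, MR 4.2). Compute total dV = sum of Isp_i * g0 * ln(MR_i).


dV1 = 292 * 9.81 * ln(3.6) = 3669.3 m/s
dV2 = 448 * 9.81 * ln(4.2) = 6307.0 m/s
Total dV = 3669.3 + 6307.0 = 9976.3 m/s ~ 9976 m/s

9976 m/s


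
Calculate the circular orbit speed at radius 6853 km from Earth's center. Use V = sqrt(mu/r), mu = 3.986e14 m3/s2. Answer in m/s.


V = sqrt(3.986e14 / 6853000) = 7627 m/s

7627 m/s


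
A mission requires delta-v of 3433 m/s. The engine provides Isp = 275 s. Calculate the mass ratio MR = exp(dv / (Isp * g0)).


Ve = 275 * 9.81 = 2697.75 m/s
MR = exp(3433 / 2697.75) = 3.57

3.57


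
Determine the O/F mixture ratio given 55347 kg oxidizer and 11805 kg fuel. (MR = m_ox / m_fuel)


MR = 55347 / 11805 = 4.69

4.69


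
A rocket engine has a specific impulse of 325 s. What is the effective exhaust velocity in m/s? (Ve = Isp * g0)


Ve = Isp * g0 = 325 * 9.81 = 3188.2 m/s

3188.2 m/s


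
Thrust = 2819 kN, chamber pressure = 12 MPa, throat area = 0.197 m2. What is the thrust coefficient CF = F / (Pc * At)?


CF = 2819000 / (12e6 * 0.197) = 1.19

1.19


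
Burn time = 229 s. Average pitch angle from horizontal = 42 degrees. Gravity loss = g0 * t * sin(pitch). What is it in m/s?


GL = 9.81 * 229 * sin(42 deg) = 1503 m/s

1503 m/s


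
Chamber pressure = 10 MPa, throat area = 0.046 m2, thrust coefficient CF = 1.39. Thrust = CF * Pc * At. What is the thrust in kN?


F = 1.39 * 10e6 * 0.046 = 639400.0 N = 639.4 kN

639.4 kN


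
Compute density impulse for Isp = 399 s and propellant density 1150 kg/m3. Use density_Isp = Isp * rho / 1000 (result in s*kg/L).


rho*Isp = 399 * 1150 / 1000 = 459 s*kg/L

459 s*kg/L


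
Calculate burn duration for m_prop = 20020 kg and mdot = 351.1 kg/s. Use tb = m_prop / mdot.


tb = 20020 / 351.1 = 57.0 s

57.0 s


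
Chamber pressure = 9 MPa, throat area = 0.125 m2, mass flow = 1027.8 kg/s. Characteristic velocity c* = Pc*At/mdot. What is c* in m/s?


c* = 9e6 * 0.125 / 1027.8 = 1095 m/s

1095 m/s


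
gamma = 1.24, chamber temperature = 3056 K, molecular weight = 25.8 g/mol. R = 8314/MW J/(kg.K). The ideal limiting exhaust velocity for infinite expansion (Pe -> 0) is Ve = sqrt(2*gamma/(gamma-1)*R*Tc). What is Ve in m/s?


R = 8314 / 25.8 = 322.25 J/(kg.K)
Ve = sqrt(2 * 1.24 / (1.24 - 1) * 322.25 * 3056) = 3190 m/s

3190 m/s


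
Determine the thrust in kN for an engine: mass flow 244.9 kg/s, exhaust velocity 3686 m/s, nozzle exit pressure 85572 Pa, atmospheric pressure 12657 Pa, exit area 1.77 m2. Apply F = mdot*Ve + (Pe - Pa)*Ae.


F = 244.9 * 3686 + (85572 - 12657) * 1.77 = 1.0318e+06 N = 1031.8 kN

1031.8 kN


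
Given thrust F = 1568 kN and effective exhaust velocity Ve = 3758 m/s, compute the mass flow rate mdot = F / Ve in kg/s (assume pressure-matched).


mdot = F / Ve = 1568000 / 3758 = 417.2 kg/s

417.2 kg/s


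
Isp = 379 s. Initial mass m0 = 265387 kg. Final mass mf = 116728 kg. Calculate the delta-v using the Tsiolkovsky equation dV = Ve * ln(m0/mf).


Ve = 379 * 9.81 = 3717.99 m/s
dV = 3717.99 * ln(265387/116728) = 3054 m/s

3054 m/s


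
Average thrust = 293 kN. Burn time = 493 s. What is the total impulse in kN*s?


It = 293 * 493 = 144449 kN*s

144449 kN*s


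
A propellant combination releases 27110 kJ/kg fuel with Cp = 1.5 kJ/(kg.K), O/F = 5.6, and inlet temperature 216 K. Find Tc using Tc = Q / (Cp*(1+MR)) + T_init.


Tc = 27110 / (1.5 * (1 + 5.6)) + 216 = 2954 K

2954 K


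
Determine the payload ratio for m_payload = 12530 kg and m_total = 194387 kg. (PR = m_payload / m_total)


PR = 12530 / 194387 = 0.0645

0.0645


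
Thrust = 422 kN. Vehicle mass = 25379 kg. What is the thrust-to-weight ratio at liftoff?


TWR = 422000 / (25379 * 9.81) = 1.69

1.69


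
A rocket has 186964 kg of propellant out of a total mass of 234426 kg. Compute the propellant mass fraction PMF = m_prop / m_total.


PMF = 186964 / 234426 = 0.798

0.798


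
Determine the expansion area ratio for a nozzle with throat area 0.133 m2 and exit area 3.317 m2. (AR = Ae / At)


AR = 3.317 / 0.133 = 24.9

24.9


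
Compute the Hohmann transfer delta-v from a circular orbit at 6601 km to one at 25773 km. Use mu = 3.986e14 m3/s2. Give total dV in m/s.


V1 = sqrt(mu/r1) = 7770.77 m/s
dV1 = V1*(sqrt(2*r2/(r1+r2)) - 1) = 2034.58 m/s
V2 = sqrt(mu/r2) = 3932.66 m/s
dV2 = V2*(1 - sqrt(2*r1/(r1+r2))) = 1421.3 m/s
Total dV = 3456 m/s

3456 m/s


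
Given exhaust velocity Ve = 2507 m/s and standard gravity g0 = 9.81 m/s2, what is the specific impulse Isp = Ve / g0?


Isp = Ve / g0 = 2507 / 9.81 = 255.6 s

255.6 s


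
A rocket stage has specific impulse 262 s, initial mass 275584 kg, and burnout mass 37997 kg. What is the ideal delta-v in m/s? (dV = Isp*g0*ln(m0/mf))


Ve = 262 * 9.81 = 2570.22 m/s
dV = 2570.22 * ln(275584/37997) = 5093 m/s

5093 m/s


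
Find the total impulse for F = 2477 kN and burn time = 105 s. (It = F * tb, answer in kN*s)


It = 2477 * 105 = 260085 kN*s

260085 kN*s


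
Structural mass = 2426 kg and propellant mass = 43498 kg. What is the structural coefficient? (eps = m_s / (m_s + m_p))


eps = 2426 / (2426 + 43498) = 0.0528

0.0528


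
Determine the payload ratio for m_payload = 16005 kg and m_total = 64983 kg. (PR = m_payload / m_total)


PR = 16005 / 64983 = 0.2463

0.2463


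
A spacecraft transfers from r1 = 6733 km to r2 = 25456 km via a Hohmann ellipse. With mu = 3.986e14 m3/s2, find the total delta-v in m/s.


V1 = sqrt(mu/r1) = 7694.22 m/s
dV1 = V1*(sqrt(2*r2/(r1+r2)) - 1) = 1982.34 m/s
V2 = sqrt(mu/r2) = 3957.07 m/s
dV2 = V2*(1 - sqrt(2*r1/(r1+r2))) = 1397.66 m/s
Total dV = 3380 m/s

3380 m/s


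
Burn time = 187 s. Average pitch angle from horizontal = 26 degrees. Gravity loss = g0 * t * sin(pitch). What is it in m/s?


GL = 9.81 * 187 * sin(26 deg) = 804 m/s

804 m/s


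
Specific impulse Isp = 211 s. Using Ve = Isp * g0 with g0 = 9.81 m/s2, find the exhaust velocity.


Ve = Isp * g0 = 211 * 9.81 = 2069.9 m/s

2069.9 m/s


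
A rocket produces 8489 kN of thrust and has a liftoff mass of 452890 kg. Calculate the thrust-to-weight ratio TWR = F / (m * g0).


TWR = 8489000 / (452890 * 9.81) = 1.91

1.91


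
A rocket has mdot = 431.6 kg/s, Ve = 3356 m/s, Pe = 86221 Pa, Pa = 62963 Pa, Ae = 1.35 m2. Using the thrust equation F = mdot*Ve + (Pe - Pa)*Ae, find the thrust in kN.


F = 431.6 * 3356 + (86221 - 62963) * 1.35 = 1.4798e+06 N = 1479.8 kN

1479.8 kN


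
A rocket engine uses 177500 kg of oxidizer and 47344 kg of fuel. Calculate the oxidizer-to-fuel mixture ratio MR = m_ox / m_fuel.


MR = 177500 / 47344 = 3.75

3.75


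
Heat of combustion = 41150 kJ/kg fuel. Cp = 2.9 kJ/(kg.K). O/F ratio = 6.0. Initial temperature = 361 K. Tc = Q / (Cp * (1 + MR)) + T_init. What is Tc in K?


Tc = 41150 / (2.9 * (1 + 6.0)) + 361 = 2388 K

2388 K


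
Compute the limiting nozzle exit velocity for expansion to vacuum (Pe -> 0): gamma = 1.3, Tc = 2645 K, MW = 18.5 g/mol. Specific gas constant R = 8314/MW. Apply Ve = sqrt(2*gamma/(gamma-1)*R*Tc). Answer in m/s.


R = 8314 / 18.5 = 449.41 J/(kg.K)
Ve = sqrt(2 * 1.3 / (1.3 - 1) * 449.41 * 2645) = 3210 m/s

3210 m/s


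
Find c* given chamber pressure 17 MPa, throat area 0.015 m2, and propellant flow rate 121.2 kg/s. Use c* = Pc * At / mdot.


c* = 17e6 * 0.015 / 121.2 = 2104 m/s

2104 m/s


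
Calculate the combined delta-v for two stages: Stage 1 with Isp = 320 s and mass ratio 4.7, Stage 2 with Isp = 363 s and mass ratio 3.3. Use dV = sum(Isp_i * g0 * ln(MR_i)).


dV1 = 320 * 9.81 * ln(4.7) = 4858.1 m/s
dV2 = 363 * 9.81 * ln(3.3) = 4251.6 m/s
Total dV = 4858.1 + 4251.6 = 9109.7 m/s ~ 9110 m/s

9110 m/s


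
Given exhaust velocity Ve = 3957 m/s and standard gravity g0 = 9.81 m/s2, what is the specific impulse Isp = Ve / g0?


Isp = Ve / g0 = 3957 / 9.81 = 403.4 s

403.4 s


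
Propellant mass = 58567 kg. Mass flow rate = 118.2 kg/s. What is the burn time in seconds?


tb = 58567 / 118.2 = 495.5 s

495.5 s


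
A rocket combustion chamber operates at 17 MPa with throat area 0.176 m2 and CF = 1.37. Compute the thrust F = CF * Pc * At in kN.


F = 1.37 * 17e6 * 0.176 = 4.0990e+06 N = 4099.0 kN

4099.0 kN


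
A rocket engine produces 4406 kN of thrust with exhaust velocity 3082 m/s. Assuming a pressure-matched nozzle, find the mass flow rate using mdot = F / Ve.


mdot = F / Ve = 4406000 / 3082 = 1429.6 kg/s

1429.6 kg/s


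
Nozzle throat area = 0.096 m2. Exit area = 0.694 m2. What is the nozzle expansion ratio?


AR = 0.694 / 0.096 = 7.2

7.2


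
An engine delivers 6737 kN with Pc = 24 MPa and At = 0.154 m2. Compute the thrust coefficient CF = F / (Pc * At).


CF = 6737000 / (24e6 * 0.154) = 1.82

1.82


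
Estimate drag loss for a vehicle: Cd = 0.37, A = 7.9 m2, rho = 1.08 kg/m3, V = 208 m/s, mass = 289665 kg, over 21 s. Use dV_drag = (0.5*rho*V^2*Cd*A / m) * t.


D = 0.5 * 1.08 * 208^2 * 0.37 * 7.9 = 68288.76 N
a = 68288.76 / 289665 = 0.2358 m/s2
dV = 0.2358 * 21 = 5.0 m/s

5.0 m/s


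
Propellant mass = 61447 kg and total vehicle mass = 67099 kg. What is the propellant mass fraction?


PMF = 61447 / 67099 = 0.916

0.916


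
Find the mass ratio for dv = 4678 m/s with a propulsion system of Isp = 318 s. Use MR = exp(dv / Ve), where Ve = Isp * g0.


Ve = 318 * 9.81 = 3119.58 m/s
MR = exp(4678 / 3119.58) = 4.48

4.48


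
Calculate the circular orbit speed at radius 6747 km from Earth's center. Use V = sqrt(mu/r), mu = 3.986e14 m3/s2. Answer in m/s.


V = sqrt(3.986e14 / 6747000) = 7686 m/s

7686 m/s


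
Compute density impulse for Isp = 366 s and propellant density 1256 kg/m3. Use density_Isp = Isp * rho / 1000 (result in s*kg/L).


rho*Isp = 366 * 1256 / 1000 = 460 s*kg/L

460 s*kg/L


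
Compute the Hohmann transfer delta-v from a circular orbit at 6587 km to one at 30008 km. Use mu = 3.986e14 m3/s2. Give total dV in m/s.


V1 = sqrt(mu/r1) = 7779.02 m/s
dV1 = V1*(sqrt(2*r2/(r1+r2)) - 1) = 2183.0 m/s
V2 = sqrt(mu/r2) = 3644.6 m/s
dV2 = V2*(1 - sqrt(2*r1/(r1+r2))) = 1457.86 m/s
Total dV = 3641 m/s

3641 m/s


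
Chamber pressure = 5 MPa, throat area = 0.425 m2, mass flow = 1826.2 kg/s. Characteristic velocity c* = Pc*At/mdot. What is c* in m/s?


c* = 5e6 * 0.425 / 1826.2 = 1164 m/s

1164 m/s


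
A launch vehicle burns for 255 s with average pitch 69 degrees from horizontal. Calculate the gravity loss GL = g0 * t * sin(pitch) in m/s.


GL = 9.81 * 255 * sin(69 deg) = 2335 m/s

2335 m/s


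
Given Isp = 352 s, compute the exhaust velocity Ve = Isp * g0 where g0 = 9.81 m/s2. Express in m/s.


Ve = Isp * g0 = 352 * 9.81 = 3453.1 m/s

3453.1 m/s


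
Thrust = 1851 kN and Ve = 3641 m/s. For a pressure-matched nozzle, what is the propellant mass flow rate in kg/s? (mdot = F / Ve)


mdot = F / Ve = 1851000 / 3641 = 508.4 kg/s

508.4 kg/s


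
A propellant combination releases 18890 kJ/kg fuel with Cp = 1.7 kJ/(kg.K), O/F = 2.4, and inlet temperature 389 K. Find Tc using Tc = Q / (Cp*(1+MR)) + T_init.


Tc = 18890 / (1.7 * (1 + 2.4)) + 389 = 3657 K

3657 K


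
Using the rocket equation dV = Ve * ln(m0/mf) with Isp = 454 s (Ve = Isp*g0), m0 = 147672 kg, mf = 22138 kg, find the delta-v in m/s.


Ve = 454 * 9.81 = 4453.74 m/s
dV = 4453.74 * ln(147672/22138) = 8452 m/s

8452 m/s


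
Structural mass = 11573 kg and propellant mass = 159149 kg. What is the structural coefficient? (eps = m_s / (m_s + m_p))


eps = 11573 / (11573 + 159149) = 0.0678

0.0678


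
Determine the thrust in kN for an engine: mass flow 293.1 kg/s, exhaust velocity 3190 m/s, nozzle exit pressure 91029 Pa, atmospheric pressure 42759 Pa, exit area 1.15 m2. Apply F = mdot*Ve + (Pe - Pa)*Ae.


F = 293.1 * 3190 + (91029 - 42759) * 1.15 = 990500.0 N = 990.5 kN

990.5 kN


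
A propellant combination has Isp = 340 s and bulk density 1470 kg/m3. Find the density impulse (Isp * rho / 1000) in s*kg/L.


rho*Isp = 340 * 1470 / 1000 = 500 s*kg/L

500 s*kg/L


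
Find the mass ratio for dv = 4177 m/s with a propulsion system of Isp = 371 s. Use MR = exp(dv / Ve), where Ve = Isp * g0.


Ve = 371 * 9.81 = 3639.51 m/s
MR = exp(4177 / 3639.51) = 3.151

3.151


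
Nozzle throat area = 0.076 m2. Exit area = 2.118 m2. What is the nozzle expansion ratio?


AR = 2.118 / 0.076 = 27.9

27.9


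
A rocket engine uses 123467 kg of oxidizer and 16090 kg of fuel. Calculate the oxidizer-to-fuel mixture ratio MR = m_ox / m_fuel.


MR = 123467 / 16090 = 7.67

7.67


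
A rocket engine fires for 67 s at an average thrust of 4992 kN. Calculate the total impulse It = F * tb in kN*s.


It = 4992 * 67 = 334464 kN*s

334464 kN*s


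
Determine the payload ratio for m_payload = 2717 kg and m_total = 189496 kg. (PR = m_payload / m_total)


PR = 2717 / 189496 = 0.0143

0.0143


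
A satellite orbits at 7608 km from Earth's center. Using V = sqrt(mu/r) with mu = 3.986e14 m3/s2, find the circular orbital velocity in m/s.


V = sqrt(3.986e14 / 7608000) = 7238 m/s

7238 m/s


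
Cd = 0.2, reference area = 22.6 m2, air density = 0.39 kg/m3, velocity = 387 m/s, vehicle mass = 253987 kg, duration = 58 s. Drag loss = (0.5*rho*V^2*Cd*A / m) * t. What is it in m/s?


D = 0.5 * 0.39 * 387^2 * 0.2 * 22.6 = 132006.4 N
a = 132006.4 / 253987 = 0.5197 m/s2
dV = 0.5197 * 58 = 30.1 m/s

30.1 m/s


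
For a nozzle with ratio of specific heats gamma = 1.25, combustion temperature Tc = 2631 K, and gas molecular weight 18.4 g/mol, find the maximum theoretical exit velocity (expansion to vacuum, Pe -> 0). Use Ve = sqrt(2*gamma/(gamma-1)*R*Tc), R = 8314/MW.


R = 8314 / 18.4 = 451.85 J/(kg.K)
Ve = sqrt(2 * 1.25 / (1.25 - 1) * 451.85 * 2631) = 3448 m/s

3448 m/s


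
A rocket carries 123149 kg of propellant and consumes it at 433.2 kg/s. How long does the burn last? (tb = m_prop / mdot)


tb = 123149 / 433.2 = 284.3 s

284.3 s


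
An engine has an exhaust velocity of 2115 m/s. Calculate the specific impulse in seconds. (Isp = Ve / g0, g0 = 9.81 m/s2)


Isp = Ve / g0 = 2115 / 9.81 = 215.6 s

215.6 s


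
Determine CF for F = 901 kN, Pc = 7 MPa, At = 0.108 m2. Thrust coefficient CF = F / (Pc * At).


CF = 901000 / (7e6 * 0.108) = 1.19

1.19


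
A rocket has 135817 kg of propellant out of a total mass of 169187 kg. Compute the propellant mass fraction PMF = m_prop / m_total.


PMF = 135817 / 169187 = 0.803

0.803


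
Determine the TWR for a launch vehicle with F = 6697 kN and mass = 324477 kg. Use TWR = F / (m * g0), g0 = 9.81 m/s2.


TWR = 6697000 / (324477 * 9.81) = 2.1

2.1


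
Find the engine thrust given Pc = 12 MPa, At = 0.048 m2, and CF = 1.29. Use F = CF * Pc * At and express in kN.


F = 1.29 * 12e6 * 0.048 = 743040.0 N = 743.0 kN

743.0 kN


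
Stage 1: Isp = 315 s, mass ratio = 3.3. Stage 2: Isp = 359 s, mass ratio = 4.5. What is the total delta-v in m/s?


dV1 = 315 * 9.81 * ln(3.3) = 3689.4 m/s
dV2 = 359 * 9.81 * ln(4.5) = 5297.0 m/s
Total dV = 3689.4 + 5297.0 = 8986.4 m/s ~ 8986 m/s

8986 m/s


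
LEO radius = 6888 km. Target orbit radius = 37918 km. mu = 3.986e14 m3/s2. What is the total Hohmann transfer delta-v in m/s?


V1 = sqrt(mu/r1) = 7607.15 m/s
dV1 = V1*(sqrt(2*r2/(r1+r2)) - 1) = 2289.58 m/s
V2 = sqrt(mu/r2) = 3242.25 m/s
dV2 = V2*(1 - sqrt(2*r1/(r1+r2))) = 1444.45 m/s
Total dV = 3734 m/s

3734 m/s


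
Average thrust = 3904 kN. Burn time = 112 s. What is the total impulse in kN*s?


It = 3904 * 112 = 437248 kN*s

437248 kN*s


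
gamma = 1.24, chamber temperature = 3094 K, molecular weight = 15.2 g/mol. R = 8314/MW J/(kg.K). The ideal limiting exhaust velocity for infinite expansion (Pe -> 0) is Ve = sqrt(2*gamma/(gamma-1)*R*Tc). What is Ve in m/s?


R = 8314 / 15.2 = 546.97 J/(kg.K)
Ve = sqrt(2 * 1.24 / (1.24 - 1) * 546.97 * 3094) = 4182 m/s

4182 m/s


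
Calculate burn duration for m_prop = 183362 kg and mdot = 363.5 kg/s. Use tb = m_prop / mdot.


tb = 183362 / 363.5 = 504.4 s

504.4 s


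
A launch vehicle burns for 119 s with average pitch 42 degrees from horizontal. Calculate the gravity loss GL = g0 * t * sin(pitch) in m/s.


GL = 9.81 * 119 * sin(42 deg) = 781 m/s

781 m/s


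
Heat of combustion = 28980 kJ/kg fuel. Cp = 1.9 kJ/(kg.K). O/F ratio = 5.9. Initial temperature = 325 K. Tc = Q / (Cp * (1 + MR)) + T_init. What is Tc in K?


Tc = 28980 / (1.9 * (1 + 5.9)) + 325 = 2536 K

2536 K


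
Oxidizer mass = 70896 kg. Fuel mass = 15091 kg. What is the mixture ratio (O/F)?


MR = 70896 / 15091 = 4.7

4.7


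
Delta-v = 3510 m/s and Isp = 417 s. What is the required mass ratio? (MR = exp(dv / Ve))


Ve = 417 * 9.81 = 4090.77 m/s
MR = exp(3510 / 4090.77) = 2.359

2.359


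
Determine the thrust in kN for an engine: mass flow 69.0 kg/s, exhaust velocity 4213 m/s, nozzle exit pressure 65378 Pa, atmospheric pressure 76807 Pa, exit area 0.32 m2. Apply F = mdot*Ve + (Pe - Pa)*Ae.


F = 69.0 * 4213 + (65378 - 76807) * 0.32 = 287040.0 N = 287.0 kN

287.0 kN


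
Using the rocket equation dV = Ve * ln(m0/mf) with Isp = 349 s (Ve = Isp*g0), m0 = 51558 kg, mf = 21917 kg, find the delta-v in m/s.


Ve = 349 * 9.81 = 3423.69 m/s
dV = 3423.69 * ln(51558/21917) = 2929 m/s

2929 m/s


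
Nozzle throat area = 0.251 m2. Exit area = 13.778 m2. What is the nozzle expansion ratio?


AR = 13.778 / 0.251 = 54.9

54.9


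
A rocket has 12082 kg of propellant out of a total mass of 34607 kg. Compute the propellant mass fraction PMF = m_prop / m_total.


PMF = 12082 / 34607 = 0.349

0.349


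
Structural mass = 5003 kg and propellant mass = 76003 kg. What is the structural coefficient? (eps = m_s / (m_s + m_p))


eps = 5003 / (5003 + 76003) = 0.0618

0.0618


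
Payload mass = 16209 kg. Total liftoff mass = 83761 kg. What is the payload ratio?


PR = 16209 / 83761 = 0.1935

0.1935


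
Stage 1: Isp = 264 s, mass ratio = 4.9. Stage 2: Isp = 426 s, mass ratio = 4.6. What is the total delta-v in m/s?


dV1 = 264 * 9.81 * ln(4.9) = 4115.9 m/s
dV2 = 426 * 9.81 * ln(4.6) = 6377.5 m/s
Total dV = 4115.9 + 6377.5 = 10493.4 m/s ~ 10493 m/s

10493 m/s


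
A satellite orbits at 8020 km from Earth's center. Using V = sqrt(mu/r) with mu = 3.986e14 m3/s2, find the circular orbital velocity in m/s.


V = sqrt(3.986e14 / 8020000) = 7050 m/s

7050 m/s


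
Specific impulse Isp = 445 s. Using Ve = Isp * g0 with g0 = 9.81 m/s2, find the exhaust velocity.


Ve = Isp * g0 = 445 * 9.81 = 4365.4 m/s

4365.4 m/s


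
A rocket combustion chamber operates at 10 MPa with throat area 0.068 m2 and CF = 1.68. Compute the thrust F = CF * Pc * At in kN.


F = 1.68 * 10e6 * 0.068 = 1.1424e+06 N = 1142.4 kN

1142.4 kN


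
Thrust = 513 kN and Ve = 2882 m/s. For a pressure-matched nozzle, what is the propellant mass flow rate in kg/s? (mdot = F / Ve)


mdot = F / Ve = 513000 / 2882 = 178.0 kg/s

178.0 kg/s


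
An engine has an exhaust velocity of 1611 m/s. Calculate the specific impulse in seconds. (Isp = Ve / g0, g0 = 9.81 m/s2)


Isp = Ve / g0 = 1611 / 9.81 = 164.2 s

164.2 s


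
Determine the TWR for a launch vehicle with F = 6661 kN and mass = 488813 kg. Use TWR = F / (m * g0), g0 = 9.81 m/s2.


TWR = 6661000 / (488813 * 9.81) = 1.39

1.39


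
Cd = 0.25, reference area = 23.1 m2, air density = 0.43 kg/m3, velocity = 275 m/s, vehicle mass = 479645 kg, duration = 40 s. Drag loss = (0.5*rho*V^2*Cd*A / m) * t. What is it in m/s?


D = 0.5 * 0.43 * 275^2 * 0.25 * 23.1 = 93897.89 N
a = 93897.89 / 479645 = 0.1958 m/s2
dV = 0.1958 * 40 = 7.8 m/s

7.8 m/s


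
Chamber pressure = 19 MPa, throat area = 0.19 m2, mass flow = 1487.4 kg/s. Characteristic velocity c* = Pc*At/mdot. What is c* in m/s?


c* = 19e6 * 0.19 / 1487.4 = 2427 m/s

2427 m/s


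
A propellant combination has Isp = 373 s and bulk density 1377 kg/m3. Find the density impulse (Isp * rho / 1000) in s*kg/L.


rho*Isp = 373 * 1377 / 1000 = 514 s*kg/L

514 s*kg/L


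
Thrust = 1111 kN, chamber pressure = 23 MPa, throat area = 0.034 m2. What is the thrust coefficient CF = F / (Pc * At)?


CF = 1111000 / (23e6 * 0.034) = 1.42

1.42


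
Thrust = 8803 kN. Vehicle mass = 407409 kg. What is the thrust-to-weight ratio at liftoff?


TWR = 8803000 / (407409 * 9.81) = 2.2

2.2


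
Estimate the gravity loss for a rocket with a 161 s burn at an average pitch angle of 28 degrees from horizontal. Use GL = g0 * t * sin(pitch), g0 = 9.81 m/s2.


GL = 9.81 * 161 * sin(28 deg) = 741 m/s

741 m/s


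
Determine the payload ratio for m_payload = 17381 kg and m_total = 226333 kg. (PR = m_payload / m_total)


PR = 17381 / 226333 = 0.0768

0.0768


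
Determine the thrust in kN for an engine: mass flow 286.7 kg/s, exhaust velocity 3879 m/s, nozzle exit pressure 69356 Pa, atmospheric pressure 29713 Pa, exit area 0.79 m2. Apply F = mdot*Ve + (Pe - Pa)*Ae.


F = 286.7 * 3879 + (69356 - 29713) * 0.79 = 1.1434e+06 N = 1143.4 kN

1143.4 kN


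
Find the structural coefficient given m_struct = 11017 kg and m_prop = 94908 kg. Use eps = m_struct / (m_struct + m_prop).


eps = 11017 / (11017 + 94908) = 0.104

0.104


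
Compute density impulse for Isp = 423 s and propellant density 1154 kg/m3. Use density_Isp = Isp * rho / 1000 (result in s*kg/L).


rho*Isp = 423 * 1154 / 1000 = 488 s*kg/L

488 s*kg/L


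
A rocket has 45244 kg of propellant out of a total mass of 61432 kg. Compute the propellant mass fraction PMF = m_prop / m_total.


PMF = 45244 / 61432 = 0.736

0.736


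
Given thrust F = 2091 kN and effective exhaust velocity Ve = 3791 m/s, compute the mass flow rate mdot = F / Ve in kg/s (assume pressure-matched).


mdot = F / Ve = 2091000 / 3791 = 551.6 kg/s

551.6 kg/s


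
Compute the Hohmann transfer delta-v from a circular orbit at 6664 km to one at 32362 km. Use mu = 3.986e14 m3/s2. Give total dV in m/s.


V1 = sqrt(mu/r1) = 7733.95 m/s
dV1 = V1*(sqrt(2*r2/(r1+r2)) - 1) = 2226.0 m/s
V2 = sqrt(mu/r2) = 3509.55 m/s
dV2 = V2*(1 - sqrt(2*r1/(r1+r2))) = 1458.59 m/s
Total dV = 3685 m/s

3685 m/s


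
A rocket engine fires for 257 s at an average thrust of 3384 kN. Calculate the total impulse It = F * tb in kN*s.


It = 3384 * 257 = 869688 kN*s

869688 kN*s


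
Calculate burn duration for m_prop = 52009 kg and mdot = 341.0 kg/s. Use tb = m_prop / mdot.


tb = 52009 / 341.0 = 152.5 s

152.5 s


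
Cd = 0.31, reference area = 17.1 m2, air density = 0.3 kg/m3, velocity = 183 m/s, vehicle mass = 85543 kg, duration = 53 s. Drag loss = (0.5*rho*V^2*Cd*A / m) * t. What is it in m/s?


D = 0.5 * 0.3 * 183^2 * 0.31 * 17.1 = 26628.78 N
a = 26628.78 / 85543 = 0.3113 m/s2
dV = 0.3113 * 53 = 16.5 m/s

16.5 m/s


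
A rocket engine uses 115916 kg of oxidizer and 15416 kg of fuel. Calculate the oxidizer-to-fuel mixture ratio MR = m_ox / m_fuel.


MR = 115916 / 15416 = 7.52

7.52


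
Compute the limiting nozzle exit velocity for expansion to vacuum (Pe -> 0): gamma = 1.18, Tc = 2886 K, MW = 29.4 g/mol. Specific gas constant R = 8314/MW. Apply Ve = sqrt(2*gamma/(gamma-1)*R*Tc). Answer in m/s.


R = 8314 / 29.4 = 282.79 J/(kg.K)
Ve = sqrt(2 * 1.18 / (1.18 - 1) * 282.79 * 2886) = 3271 m/s

3271 m/s


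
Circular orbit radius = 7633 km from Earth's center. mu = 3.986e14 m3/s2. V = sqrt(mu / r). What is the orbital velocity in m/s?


V = sqrt(3.986e14 / 7633000) = 7226 m/s

7226 m/s


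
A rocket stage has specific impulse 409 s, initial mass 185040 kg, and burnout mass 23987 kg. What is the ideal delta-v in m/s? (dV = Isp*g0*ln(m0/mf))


Ve = 409 * 9.81 = 4012.29 m/s
dV = 4012.29 * ln(185040/23987) = 8197 m/s

8197 m/s


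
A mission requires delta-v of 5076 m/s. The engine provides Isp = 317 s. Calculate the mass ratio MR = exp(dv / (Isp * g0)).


Ve = 317 * 9.81 = 3109.77 m/s
MR = exp(5076 / 3109.77) = 5.115

5.115


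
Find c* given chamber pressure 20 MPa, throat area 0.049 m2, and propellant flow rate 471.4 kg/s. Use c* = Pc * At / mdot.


c* = 20e6 * 0.049 / 471.4 = 2079 m/s

2079 m/s


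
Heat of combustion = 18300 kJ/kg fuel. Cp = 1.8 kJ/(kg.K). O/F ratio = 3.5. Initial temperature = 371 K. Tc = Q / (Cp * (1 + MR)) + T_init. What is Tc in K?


Tc = 18300 / (1.8 * (1 + 3.5)) + 371 = 2630 K

2630 K


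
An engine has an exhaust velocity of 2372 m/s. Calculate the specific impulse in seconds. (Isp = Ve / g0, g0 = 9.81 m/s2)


Isp = Ve / g0 = 2372 / 9.81 = 241.8 s

241.8 s


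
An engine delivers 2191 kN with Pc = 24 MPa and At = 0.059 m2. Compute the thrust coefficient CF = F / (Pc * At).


CF = 2191000 / (24e6 * 0.059) = 1.55

1.55


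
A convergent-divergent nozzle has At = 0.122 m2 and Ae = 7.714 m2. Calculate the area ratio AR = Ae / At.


AR = 7.714 / 0.122 = 63.2

63.2


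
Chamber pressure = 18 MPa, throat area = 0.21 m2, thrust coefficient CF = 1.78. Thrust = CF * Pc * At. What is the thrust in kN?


F = 1.78 * 18e6 * 0.21 = 6.7284e+06 N = 6728.4 kN

6728.4 kN


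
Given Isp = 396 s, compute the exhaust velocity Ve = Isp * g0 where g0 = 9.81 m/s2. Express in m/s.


Ve = Isp * g0 = 396 * 9.81 = 3884.8 m/s

3884.8 m/s


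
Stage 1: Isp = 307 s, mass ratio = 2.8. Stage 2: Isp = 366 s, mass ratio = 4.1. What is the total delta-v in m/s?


dV1 = 307 * 9.81 * ln(2.8) = 3100.9 m/s
dV2 = 366 * 9.81 * ln(4.1) = 5066.1 m/s
Total dV = 3100.9 + 5066.1 = 8167.0 m/s ~ 8167 m/s

8167 m/s


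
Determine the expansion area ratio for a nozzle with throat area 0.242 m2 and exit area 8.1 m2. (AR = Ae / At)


AR = 8.1 / 0.242 = 33.5

33.5


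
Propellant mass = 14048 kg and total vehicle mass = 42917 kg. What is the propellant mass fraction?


PMF = 14048 / 42917 = 0.327

0.327


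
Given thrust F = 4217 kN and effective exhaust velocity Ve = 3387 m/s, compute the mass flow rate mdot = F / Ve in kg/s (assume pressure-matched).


mdot = F / Ve = 4217000 / 3387 = 1245.1 kg/s

1245.1 kg/s


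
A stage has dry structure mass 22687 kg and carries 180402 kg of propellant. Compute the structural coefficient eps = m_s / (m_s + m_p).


eps = 22687 / (22687 + 180402) = 0.1117

0.1117


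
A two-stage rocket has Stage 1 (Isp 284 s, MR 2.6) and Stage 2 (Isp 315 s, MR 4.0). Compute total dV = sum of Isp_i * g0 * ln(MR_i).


dV1 = 284 * 9.81 * ln(2.6) = 2662.1 m/s
dV2 = 315 * 9.81 * ln(4.0) = 4283.9 m/s
Total dV = 2662.1 + 4283.9 = 6946.0 m/s ~ 6946 m/s

6946 m/s


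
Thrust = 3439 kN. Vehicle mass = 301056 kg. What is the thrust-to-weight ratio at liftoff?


TWR = 3439000 / (301056 * 9.81) = 1.16

1.16


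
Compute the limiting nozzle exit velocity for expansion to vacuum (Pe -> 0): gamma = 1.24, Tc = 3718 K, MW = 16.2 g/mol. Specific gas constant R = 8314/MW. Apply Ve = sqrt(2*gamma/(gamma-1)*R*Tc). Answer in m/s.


R = 8314 / 16.2 = 513.21 J/(kg.K)
Ve = sqrt(2 * 1.24 / (1.24 - 1) * 513.21 * 3718) = 4440 m/s

4440 m/s


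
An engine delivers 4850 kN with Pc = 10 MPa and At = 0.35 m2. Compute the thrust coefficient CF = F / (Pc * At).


CF = 4850000 / (10e6 * 0.35) = 1.39

1.39


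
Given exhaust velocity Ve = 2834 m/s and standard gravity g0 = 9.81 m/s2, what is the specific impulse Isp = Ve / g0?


Isp = Ve / g0 = 2834 / 9.81 = 288.9 s

288.9 s


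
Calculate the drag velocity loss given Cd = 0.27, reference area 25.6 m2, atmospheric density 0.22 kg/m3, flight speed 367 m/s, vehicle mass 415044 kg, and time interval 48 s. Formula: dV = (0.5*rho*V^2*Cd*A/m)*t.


D = 0.5 * 0.22 * 367^2 * 0.27 * 25.6 = 102406.74 N
a = 102406.74 / 415044 = 0.2467 m/s2
dV = 0.2467 * 48 = 11.8 m/s

11.8 m/s


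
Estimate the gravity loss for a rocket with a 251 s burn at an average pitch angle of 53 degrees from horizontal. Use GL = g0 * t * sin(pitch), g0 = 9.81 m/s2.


GL = 9.81 * 251 * sin(53 deg) = 1966 m/s

1966 m/s


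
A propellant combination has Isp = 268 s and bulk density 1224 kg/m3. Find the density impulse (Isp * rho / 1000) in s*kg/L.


rho*Isp = 268 * 1224 / 1000 = 328 s*kg/L

328 s*kg/L


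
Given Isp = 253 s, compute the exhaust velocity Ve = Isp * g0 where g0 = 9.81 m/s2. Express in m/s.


Ve = Isp * g0 = 253 * 9.81 = 2481.9 m/s

2481.9 m/s
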